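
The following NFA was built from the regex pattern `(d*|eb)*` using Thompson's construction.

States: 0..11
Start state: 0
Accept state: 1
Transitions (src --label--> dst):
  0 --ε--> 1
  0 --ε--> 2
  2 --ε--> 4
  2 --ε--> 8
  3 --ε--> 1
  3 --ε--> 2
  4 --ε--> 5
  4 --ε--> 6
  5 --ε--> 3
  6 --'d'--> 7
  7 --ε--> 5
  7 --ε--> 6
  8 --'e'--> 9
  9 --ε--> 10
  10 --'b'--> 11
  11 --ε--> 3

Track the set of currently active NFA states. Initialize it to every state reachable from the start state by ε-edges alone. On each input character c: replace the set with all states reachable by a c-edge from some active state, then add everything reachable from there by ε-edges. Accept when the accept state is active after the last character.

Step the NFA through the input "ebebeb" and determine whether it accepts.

Answer: ACCEPT

Trace:
start: ε-closure({0}) = {0,1,2,3,4,5,6,8}
'e' @ 1: {9,10}
'b' @ 2: {1,2,3,4,5,6,8,11}  ✓accept
'e' @ 3: {9,10}
'b' @ 4: {1,2,3,4,5,6,8,11}  ✓accept
'e' @ 5: {9,10}
'b' @ 6: {1,2,3,4,5,6,8,11}  ✓accept
end set {1,2,3,4,5,6,8,11} — state 1 in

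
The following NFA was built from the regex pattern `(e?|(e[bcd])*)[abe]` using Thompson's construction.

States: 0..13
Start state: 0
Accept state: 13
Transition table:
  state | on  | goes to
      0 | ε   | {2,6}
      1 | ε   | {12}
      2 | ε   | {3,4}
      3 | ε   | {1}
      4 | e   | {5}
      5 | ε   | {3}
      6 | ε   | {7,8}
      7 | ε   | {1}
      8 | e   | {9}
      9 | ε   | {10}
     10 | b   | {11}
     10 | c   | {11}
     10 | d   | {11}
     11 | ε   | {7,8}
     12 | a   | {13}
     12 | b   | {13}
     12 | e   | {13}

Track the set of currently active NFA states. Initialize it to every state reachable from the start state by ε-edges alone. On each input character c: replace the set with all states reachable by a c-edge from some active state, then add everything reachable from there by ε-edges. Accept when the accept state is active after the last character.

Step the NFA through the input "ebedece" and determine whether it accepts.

start: ε-closure({0}) = {0,1,2,3,4,6,7,8,12}
'e' @ 1: {1,3,5,9,10,12,13}  ✓accept
'b' @ 2: {1,7,8,11,12,13}  ✓accept
'e' @ 3: {9,10,13}  ✓accept
'd' @ 4: {1,7,8,11,12}
'e' @ 5: {9,10,13}  ✓accept
'c' @ 6: {1,7,8,11,12}
'e' @ 7: {9,10,13}  ✓accept
final: {9,10,13}; accept 13 in set

Answer: ACCEPT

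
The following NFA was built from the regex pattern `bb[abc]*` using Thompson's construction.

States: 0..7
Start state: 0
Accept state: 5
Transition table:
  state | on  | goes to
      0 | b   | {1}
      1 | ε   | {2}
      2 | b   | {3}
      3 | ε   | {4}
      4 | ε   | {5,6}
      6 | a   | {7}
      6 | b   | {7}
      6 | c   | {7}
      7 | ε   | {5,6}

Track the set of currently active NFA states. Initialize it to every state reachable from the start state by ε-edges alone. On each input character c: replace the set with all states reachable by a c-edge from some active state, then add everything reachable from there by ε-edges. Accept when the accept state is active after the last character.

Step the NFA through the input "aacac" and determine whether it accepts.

start: ε-closure({0}) = {0}
'a' @ 1: {}  — no active states
rest 'acac' ignored (set empty)
end set {} — state 5 not in

Answer: REJECT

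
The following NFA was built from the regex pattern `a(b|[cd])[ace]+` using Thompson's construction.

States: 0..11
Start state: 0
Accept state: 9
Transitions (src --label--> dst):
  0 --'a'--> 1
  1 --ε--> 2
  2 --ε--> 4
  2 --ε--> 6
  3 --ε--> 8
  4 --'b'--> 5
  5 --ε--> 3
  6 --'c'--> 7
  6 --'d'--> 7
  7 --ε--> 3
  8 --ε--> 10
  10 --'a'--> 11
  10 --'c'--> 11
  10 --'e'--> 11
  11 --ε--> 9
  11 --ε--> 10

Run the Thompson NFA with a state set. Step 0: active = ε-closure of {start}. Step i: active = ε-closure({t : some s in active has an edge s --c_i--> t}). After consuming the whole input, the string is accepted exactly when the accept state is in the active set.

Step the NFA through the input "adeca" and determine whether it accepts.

S₀ = ε-closure({0}) = {0}
'a' @ 1: {1,2,4,6}
'd' @ 2: {3,7,8,10}
'e' @ 3: {9,10,11}  (accept∈set)
'c' @ 4: {9,10,11}  (accept∈set)
'a' @ 5: {9,10,11}  (accept∈set)
after full input: {9,10,11}  (accept=9 in)

Answer: ACCEPT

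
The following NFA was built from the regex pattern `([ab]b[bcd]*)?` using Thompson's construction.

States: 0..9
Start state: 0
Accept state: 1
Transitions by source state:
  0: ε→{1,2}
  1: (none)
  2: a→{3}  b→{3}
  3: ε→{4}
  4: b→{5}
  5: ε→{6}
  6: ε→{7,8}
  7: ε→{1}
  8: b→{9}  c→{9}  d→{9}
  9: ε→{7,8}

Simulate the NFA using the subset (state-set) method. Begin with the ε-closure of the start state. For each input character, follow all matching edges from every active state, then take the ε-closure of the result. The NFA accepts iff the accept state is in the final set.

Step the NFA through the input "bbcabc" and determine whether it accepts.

start: ε-closure({0}) = {0,1,2}
'b' @ 1: {3,4}
'b' @ 2: {1,5,6,7,8}  [accepting]
'c' @ 3: {1,7,8,9}  [accepting]
'a' @ 4: {}  — state set empty
rest 'bc' ignored (set empty)
end set {} — state 1 not in

Answer: REJECT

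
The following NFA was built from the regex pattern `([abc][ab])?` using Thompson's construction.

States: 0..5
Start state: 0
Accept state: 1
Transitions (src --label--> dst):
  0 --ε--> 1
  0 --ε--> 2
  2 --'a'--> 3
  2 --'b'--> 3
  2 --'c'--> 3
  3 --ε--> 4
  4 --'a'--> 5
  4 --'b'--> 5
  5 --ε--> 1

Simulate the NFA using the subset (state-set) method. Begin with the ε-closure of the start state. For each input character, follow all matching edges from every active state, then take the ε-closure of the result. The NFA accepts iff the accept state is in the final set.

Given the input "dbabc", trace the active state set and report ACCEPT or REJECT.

Answer: REJECT

Derivation:
initial (ε-close {0}): {0,1,2}
'd' @ 1: {}  — dead — no transitions
rest 'babc' ignored (set empty)
end set {} — state 1 not in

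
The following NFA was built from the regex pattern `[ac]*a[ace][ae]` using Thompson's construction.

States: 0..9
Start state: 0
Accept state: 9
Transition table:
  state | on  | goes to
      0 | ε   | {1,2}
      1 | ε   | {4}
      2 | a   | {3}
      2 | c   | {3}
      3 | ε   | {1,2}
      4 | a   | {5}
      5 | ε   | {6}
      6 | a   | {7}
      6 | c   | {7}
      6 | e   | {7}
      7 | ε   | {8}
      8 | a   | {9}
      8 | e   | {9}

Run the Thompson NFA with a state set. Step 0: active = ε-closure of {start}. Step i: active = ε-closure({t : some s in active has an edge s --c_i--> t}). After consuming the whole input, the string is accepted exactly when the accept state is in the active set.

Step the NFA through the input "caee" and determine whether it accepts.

start: ε-closure({0}) = {0,1,2,4}
'c' @ 1: {1,2,3,4}
'a' @ 2: {1,2,3,4,5,6}
'e' @ 3: {7,8}
'e' @ 4: {9}  ✓accept
after full input: {9}  (accept=9 in)

Answer: ACCEPT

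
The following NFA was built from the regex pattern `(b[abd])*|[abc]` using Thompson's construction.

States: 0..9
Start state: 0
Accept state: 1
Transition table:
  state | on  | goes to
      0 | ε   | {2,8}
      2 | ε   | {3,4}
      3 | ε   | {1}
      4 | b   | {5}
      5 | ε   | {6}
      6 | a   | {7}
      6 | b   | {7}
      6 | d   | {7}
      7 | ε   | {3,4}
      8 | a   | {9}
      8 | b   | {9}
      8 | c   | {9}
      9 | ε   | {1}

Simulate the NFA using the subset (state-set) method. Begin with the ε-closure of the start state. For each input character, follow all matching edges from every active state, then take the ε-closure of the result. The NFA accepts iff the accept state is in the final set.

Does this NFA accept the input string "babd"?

initial (ε-close {0}): {0,1,2,3,4,8}
'b' @ 1: {1,5,6,9}  ✓accept
'a' @ 2: {1,3,4,7}  ✓accept
'b' @ 3: {5,6}
'd' @ 4: {1,3,4,7}  ✓accept
after full input: {1,3,4,7}  (accept=1 in)

Answer: ACCEPT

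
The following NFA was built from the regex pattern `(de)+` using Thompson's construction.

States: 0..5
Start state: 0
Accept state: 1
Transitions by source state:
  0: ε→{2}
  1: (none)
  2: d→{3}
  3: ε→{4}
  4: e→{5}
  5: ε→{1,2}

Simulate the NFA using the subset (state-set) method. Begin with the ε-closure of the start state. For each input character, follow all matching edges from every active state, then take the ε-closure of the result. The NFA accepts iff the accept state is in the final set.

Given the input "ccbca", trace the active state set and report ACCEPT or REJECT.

Answer: REJECT

Derivation:
S₀ = ε-closure({0}) = {0,2}
'c' @ 1: {}  — dead — no transitions
rest 'cbca' ignored (set empty)
final: {}; accept 1 not in set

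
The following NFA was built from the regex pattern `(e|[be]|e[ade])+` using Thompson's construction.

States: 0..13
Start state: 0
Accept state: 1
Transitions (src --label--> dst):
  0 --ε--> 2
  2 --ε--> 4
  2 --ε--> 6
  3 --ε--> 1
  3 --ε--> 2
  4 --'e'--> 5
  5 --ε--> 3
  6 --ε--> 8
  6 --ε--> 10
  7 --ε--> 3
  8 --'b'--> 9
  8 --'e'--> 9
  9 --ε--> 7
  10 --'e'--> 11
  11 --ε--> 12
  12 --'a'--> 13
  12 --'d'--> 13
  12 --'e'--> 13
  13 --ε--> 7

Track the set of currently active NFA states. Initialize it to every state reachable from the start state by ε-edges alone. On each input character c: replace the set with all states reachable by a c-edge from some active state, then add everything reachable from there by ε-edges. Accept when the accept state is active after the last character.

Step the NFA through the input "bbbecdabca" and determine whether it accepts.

Answer: REJECT

Trace:
S₀ = ε-closure({0}) = {0,2,4,6,8,10}
'b' @ 1: {1,2,3,4,6,7,8,9,10}  [accepting]
'b' @ 2: {1,2,3,4,6,7,8,9,10}  [accepting]
'b' @ 3: {1,2,3,4,6,7,8,9,10}  [accepting]
'e' @ 4: {1,2,3,4,5,6,7,8,9,10,11,12}  [accepting]
'c' @ 5: {}  — dead — no transitions
rest 'dabca' ignored (set empty)
end set {} — state 1 not in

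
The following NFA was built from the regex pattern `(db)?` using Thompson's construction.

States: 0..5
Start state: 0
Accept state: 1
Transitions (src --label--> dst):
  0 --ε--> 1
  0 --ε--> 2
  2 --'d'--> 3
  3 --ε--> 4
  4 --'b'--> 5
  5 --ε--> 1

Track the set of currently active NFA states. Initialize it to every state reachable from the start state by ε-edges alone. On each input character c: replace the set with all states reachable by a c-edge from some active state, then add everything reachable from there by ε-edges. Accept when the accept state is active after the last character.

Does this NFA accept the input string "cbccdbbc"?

Answer: REJECT

Trace:
start: ε-closure({0}) = {0,1,2}
'c' @ 1: {}  — state set empty
rest 'bccdbbc' ignored (set empty)
end set {} — state 1 not in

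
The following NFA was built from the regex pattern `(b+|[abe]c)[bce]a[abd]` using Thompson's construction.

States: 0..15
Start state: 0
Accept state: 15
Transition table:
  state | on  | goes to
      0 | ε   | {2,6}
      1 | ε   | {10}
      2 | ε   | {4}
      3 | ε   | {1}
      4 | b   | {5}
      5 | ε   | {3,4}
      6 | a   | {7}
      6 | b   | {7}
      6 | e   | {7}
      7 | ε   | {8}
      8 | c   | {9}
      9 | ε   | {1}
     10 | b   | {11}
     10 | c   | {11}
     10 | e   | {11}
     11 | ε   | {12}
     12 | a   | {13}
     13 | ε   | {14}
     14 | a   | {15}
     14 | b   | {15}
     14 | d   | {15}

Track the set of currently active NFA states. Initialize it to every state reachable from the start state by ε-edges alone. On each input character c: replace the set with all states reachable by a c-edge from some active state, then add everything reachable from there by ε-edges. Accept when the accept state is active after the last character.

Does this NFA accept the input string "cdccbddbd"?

Answer: REJECT

Steps:
initial (ε-close {0}): {0,2,4,6}
'c' @ 1: {}  — no active states
rest 'dccbddbd' ignored (set empty)
end set {} — state 15 not in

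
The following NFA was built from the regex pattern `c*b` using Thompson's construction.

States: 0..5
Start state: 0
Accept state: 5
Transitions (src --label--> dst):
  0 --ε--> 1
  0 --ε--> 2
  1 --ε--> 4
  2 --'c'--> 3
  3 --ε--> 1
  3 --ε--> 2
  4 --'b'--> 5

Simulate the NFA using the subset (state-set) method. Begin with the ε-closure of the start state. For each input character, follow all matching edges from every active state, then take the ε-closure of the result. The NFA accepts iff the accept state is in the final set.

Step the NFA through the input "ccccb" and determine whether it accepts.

Answer: ACCEPT

Trace:
initial (ε-close {0}): {0,1,2,4}
'c' @ 1: {1,2,3,4}
'c' @ 2: {1,2,3,4}
'c' @ 3: {1,2,3,4}
'c' @ 4: {1,2,3,4}
'b' @ 5: {5}  ✓accept
after full input: {5}  (accept=5 in)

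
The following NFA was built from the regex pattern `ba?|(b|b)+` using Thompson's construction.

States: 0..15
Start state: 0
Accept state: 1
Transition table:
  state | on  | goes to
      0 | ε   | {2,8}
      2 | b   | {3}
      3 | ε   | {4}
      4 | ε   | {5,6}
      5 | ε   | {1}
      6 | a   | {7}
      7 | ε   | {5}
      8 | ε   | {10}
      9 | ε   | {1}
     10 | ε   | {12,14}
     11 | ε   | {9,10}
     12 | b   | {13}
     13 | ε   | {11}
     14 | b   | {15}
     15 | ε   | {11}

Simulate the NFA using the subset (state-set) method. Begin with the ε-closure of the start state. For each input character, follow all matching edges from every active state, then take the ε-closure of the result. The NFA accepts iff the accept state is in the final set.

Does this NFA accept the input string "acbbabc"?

S₀ = ε-closure({0}) = {0,2,8,10,12,14}
'a' @ 1: {}  — state set empty
rest 'cbbabc' ignored (set empty)
after full input: {}  (accept=1 not in)

Answer: REJECT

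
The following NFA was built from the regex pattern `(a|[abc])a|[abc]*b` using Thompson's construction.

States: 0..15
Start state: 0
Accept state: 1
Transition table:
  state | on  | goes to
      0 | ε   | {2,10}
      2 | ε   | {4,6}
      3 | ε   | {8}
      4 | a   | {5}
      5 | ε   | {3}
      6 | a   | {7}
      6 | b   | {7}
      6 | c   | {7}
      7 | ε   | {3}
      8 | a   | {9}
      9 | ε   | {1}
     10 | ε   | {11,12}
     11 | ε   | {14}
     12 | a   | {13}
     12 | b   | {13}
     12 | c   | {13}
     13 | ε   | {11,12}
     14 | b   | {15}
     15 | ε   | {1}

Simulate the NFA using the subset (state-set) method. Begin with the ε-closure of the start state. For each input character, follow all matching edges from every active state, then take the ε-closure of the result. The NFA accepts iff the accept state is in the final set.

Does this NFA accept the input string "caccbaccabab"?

initial (ε-close {0}): {0,2,4,6,10,11,12,14}
'c' @ 1: {3,7,8,11,12,13,14}
'a' @ 2: {1,9,11,12,13,14}  [accepting]
'c' @ 3: {11,12,13,14}
'c' @ 4: {11,12,13,14}
'b' @ 5: {1,11,12,13,14,15}  [accepting]
'a' @ 6: {11,12,13,14}
'c' @ 7: {11,12,13,14}
'c' @ 8: {11,12,13,14}
'a' @ 9: {11,12,13,14}
'b' @ 10: {1,11,12,13,14,15}  [accepting]
'a' @ 11: {11,12,13,14}
'b' @ 12: {1,11,12,13,14,15}  [accepting]
after full input: {1,11,12,13,14,15}  (accept=1 in)

Answer: ACCEPT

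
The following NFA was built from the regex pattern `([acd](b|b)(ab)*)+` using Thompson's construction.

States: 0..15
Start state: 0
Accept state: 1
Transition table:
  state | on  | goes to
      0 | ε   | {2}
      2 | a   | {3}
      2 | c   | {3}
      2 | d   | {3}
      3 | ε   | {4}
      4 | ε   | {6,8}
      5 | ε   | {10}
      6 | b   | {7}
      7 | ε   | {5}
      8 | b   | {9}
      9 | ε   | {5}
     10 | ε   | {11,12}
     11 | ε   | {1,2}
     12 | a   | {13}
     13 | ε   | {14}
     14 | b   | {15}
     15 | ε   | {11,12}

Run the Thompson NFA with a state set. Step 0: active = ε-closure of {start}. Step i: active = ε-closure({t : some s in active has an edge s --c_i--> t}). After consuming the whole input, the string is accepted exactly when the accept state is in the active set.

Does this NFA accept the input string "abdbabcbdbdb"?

initial (ε-close {0}): {0,2}
'a' @ 1: {3,4,6,8}
'b' @ 2: {1,2,5,7,9,10,11,12}  (accept∈set)
'd' @ 3: {3,4,6,8}
'b' @ 4: {1,2,5,7,9,10,11,12}  (accept∈set)
'a' @ 5: {3,4,6,8,13,14}
'b' @ 6: {1,2,5,7,9,10,11,12,15}  (accept∈set)
'c' @ 7: {3,4,6,8}
'b' @ 8: {1,2,5,7,9,10,11,12}  (accept∈set)
'd' @ 9: {3,4,6,8}
'b' @ 10: {1,2,5,7,9,10,11,12}  (accept∈set)
'd' @ 11: {3,4,6,8}
'b' @ 12: {1,2,5,7,9,10,11,12}  (accept∈set)
final: {1,2,5,7,9,10,11,12}; accept 1 in set

Answer: ACCEPT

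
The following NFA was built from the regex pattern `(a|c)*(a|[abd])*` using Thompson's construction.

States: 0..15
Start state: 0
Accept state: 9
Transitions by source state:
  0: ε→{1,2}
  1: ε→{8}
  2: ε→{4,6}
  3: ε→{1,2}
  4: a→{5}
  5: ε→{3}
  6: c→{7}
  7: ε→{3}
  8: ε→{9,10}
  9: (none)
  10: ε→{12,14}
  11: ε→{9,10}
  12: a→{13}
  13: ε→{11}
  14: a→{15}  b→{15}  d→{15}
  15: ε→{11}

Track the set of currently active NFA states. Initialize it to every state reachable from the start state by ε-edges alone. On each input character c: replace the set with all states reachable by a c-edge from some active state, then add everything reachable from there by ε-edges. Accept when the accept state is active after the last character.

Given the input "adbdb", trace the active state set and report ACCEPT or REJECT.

start: ε-closure({0}) = {0,1,2,4,6,8,9,10,12,14}
'a' @ 1: {1,2,3,4,5,6,8,9,10,11,12,13,14,15}  [accepting]
'd' @ 2: {9,10,11,12,14,15}  [accepting]
'b' @ 3: {9,10,11,12,14,15}  [accepting]
'd' @ 4: {9,10,11,12,14,15}  [accepting]
'b' @ 5: {9,10,11,12,14,15}  [accepting]
final: {9,10,11,12,14,15}; accept 9 in set

Answer: ACCEPT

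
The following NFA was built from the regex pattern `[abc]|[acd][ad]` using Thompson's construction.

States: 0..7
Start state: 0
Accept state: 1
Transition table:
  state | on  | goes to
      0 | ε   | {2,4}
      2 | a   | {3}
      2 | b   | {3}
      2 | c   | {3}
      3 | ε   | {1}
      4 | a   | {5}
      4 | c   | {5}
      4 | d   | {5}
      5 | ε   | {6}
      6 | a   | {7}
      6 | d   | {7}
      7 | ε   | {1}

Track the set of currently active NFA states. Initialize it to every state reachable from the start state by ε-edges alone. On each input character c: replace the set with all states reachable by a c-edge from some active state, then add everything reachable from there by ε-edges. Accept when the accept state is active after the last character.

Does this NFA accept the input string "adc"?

Answer: REJECT

Steps:
start: ε-closure({0}) = {0,2,4}
'a' @ 1: {1,3,5,6}  (accept∈set)
'd' @ 2: {1,7}  (accept∈set)
'c' @ 3: {}  — dead — no transitions
final: {}; accept 1 not in set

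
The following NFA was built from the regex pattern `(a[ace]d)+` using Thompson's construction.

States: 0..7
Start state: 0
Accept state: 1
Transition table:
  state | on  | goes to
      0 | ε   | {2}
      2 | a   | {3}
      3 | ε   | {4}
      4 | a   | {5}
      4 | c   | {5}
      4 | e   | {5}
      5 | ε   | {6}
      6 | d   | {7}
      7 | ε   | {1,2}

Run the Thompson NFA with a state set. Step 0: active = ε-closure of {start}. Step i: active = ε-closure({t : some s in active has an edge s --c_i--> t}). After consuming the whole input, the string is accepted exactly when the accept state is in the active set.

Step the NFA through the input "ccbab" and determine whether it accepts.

S₀ = ε-closure({0}) = {0,2}
'c' @ 1: {}  — no active states
rest 'cbab' ignored (set empty)
after full input: {}  (accept=1 not in)

Answer: REJECT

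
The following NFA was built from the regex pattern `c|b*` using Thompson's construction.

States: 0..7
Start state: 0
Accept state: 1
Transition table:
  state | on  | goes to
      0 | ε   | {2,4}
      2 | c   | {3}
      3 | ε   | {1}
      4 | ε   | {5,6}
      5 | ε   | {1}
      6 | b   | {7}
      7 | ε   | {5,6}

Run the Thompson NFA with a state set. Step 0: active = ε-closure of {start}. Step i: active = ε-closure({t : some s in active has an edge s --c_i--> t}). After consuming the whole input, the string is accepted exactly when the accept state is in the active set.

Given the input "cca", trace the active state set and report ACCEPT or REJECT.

Answer: REJECT

Trace:
start: ε-closure({0}) = {0,1,2,4,5,6}
'c' @ 1: {1,3}  (accept∈set)
'c' @ 2: {}  — state set empty
rest 'a' ignored (set empty)
final: {}; accept 1 not in set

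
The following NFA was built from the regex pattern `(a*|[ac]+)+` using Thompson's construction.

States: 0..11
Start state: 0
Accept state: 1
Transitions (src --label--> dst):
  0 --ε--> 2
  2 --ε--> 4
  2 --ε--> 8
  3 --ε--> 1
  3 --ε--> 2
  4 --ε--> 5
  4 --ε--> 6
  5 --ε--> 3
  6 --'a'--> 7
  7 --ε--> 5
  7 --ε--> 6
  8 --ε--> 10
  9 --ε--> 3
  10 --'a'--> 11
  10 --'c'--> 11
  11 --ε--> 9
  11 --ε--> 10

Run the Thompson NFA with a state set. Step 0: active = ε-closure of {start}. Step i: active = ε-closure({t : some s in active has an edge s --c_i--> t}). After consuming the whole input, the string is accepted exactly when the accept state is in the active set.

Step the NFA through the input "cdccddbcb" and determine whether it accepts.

Answer: REJECT

Trace:
start: ε-closure({0}) = {0,1,2,3,4,5,6,8,10}
'c' @ 1: {1,2,3,4,5,6,8,9,10,11}  [accepting]
'd' @ 2: {}  — state set empty
rest 'ccddbcb' ignored (set empty)
end set {} — state 1 not in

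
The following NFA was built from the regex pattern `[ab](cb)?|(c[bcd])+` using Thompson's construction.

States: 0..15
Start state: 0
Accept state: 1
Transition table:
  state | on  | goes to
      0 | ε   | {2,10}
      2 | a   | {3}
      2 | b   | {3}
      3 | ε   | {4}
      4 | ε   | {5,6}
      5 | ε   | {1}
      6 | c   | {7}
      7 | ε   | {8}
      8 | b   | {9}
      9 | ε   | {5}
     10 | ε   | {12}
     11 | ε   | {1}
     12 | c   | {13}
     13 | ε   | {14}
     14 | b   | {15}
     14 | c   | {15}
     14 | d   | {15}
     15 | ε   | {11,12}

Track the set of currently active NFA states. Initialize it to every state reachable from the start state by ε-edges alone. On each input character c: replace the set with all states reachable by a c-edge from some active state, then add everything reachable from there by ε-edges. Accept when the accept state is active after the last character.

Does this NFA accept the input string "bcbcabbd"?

initial (ε-close {0}): {0,2,10,12}
'b' @ 1: {1,3,4,5,6}  [accepting]
'c' @ 2: {7,8}
'b' @ 3: {1,5,9}  [accepting]
'c' @ 4: {}  — state set empty
rest 'abbd' ignored (set empty)
end set {} — state 1 not in

Answer: REJECT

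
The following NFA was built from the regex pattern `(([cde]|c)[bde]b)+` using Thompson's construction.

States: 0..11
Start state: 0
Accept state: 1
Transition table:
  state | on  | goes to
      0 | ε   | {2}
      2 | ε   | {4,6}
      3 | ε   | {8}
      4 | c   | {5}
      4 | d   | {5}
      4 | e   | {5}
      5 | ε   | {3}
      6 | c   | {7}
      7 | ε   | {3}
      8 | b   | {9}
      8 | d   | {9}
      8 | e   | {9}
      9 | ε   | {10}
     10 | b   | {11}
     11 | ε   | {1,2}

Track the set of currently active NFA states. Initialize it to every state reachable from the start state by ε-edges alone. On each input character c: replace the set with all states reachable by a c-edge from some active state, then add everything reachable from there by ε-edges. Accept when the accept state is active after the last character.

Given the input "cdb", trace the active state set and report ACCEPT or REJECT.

start: ε-closure({0}) = {0,2,4,6}
'c' @ 1: {3,5,7,8}
'd' @ 2: {9,10}
'b' @ 3: {1,2,4,6,11}  (accept∈set)
after full input: {1,2,4,6,11}  (accept=1 in)

Answer: ACCEPT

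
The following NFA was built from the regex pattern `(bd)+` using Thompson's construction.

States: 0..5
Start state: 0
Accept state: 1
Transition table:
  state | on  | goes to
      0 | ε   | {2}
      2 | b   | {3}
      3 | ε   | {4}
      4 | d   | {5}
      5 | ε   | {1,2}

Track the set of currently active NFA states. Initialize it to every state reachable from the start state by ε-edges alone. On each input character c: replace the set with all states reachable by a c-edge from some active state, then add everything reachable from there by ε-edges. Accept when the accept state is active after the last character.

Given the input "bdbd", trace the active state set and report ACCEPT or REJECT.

start: ε-closure({0}) = {0,2}
'b' @ 1: {3,4}
'd' @ 2: {1,2,5}  ✓accept
'b' @ 3: {3,4}
'd' @ 4: {1,2,5}  ✓accept
end set {1,2,5} — state 1 in

Answer: ACCEPT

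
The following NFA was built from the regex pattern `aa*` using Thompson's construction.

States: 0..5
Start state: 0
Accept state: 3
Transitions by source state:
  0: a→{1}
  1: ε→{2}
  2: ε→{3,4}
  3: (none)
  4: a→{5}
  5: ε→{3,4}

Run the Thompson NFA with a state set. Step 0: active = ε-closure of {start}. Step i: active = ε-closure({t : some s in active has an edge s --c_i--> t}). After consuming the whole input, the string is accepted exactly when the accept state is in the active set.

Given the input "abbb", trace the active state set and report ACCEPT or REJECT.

S₀ = ε-closure({0}) = {0}
'a' @ 1: {1,2,3,4}  [accepting]
'b' @ 2: {}  — dead — no transitions
rest 'bb' ignored (set empty)
end set {} — state 3 not in

Answer: REJECT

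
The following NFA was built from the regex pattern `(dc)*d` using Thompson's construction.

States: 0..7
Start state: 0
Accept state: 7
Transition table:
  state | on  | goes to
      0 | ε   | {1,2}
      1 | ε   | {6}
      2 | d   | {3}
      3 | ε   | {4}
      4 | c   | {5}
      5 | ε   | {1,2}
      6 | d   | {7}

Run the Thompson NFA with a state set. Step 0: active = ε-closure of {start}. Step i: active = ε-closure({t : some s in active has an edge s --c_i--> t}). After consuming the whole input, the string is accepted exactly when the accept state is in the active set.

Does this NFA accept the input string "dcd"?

Answer: ACCEPT

Steps:
start: ε-closure({0}) = {0,1,2,6}
'd' @ 1: {3,4,7}  [accepting]
'c' @ 2: {1,2,5,6}
'd' @ 3: {3,4,7}  [accepting]
after full input: {3,4,7}  (accept=7 in)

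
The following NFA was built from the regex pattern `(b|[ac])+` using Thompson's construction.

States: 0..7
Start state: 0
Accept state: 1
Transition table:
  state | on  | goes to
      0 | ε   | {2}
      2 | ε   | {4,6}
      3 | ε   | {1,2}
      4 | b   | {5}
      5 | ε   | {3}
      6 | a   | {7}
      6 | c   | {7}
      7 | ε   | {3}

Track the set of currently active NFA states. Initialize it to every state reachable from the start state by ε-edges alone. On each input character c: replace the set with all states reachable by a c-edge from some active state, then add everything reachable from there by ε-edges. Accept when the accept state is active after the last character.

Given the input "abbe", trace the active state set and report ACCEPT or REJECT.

Answer: REJECT

Steps:
initial (ε-close {0}): {0,2,4,6}
'a' @ 1: {1,2,3,4,6,7}  [accepting]
'b' @ 2: {1,2,3,4,5,6}  [accepting]
'b' @ 3: {1,2,3,4,5,6}  [accepting]
'e' @ 4: {}  — state set empty
final: {}; accept 1 not in set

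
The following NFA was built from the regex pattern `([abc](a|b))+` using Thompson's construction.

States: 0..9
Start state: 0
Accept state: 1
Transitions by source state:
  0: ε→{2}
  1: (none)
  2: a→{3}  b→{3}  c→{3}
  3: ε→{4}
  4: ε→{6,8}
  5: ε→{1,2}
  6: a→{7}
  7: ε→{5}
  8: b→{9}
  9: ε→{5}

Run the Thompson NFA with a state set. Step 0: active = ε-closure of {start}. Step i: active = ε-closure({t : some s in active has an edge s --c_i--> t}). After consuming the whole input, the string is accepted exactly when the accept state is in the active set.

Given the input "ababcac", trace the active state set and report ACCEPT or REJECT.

Answer: REJECT

Derivation:
start: ε-closure({0}) = {0,2}
'a' @ 1: {3,4,6,8}
'b' @ 2: {1,2,5,9}  (accept∈set)
'a' @ 3: {3,4,6,8}
'b' @ 4: {1,2,5,9}  (accept∈set)
'c' @ 5: {3,4,6,8}
'a' @ 6: {1,2,5,7}  (accept∈set)
'c' @ 7: {3,4,6,8}
after full input: {3,4,6,8}  (accept=1 not in)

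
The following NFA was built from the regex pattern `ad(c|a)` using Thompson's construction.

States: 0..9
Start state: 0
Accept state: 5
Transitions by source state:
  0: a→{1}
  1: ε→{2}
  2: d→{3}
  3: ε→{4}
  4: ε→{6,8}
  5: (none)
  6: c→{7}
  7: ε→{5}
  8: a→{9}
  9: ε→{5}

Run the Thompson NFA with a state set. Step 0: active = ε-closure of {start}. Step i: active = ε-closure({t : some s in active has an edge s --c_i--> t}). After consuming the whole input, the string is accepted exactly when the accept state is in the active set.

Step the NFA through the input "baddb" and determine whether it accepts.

start: ε-closure({0}) = {0}
'b' @ 1: {}  — no active states
rest 'addb' ignored (set empty)
final: {}; accept 5 not in set

Answer: REJECT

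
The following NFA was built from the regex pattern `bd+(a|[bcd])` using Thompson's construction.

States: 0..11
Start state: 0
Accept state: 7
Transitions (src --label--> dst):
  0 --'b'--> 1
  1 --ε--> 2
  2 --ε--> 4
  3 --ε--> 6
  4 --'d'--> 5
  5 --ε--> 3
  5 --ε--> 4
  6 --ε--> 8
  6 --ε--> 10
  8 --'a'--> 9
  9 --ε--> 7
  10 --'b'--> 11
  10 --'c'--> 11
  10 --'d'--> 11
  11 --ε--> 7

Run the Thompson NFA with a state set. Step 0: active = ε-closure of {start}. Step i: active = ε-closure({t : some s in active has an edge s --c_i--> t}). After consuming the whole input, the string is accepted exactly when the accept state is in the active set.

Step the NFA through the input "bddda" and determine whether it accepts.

Answer: ACCEPT

Derivation:
S₀ = ε-closure({0}) = {0}
'b' @ 1: {1,2,4}
'd' @ 2: {3,4,5,6,8,10}
'd' @ 3: {3,4,5,6,7,8,10,11}  [accepting]
'd' @ 4: {3,4,5,6,7,8,10,11}  [accepting]
'a' @ 5: {7,9}  [accepting]
end set {7,9} — state 7 in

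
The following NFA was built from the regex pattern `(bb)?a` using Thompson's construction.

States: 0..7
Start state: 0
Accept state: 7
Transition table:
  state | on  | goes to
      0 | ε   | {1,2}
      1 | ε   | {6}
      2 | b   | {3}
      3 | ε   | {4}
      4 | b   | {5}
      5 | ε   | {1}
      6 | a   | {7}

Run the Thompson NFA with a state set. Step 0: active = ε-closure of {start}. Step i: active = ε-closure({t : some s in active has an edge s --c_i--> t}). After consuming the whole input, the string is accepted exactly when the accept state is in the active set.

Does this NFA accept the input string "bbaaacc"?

initial (ε-close {0}): {0,1,2,6}
'b' @ 1: {3,4}
'b' @ 2: {1,5,6}
'a' @ 3: {7}  (accept∈set)
'a' @ 4: {}  — state set empty
rest 'acc' ignored (set empty)
end set {} — state 7 not in

Answer: REJECT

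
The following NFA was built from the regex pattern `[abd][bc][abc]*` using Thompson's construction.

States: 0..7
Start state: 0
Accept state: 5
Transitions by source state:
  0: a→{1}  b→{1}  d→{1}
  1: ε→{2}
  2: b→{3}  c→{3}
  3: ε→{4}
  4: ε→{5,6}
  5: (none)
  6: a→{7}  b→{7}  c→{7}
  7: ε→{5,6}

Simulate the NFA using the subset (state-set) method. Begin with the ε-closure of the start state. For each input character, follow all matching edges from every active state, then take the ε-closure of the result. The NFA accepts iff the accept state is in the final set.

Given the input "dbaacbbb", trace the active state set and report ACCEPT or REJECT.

Answer: ACCEPT

Steps:
start: ε-closure({0}) = {0}
'd' @ 1: {1,2}
'b' @ 2: {3,4,5,6}  ✓accept
'a' @ 3: {5,6,7}  ✓accept
'a' @ 4: {5,6,7}  ✓accept
'c' @ 5: {5,6,7}  ✓accept
'b' @ 6: {5,6,7}  ✓accept
'b' @ 7: {5,6,7}  ✓accept
'b' @ 8: {5,6,7}  ✓accept
end set {5,6,7} — state 5 in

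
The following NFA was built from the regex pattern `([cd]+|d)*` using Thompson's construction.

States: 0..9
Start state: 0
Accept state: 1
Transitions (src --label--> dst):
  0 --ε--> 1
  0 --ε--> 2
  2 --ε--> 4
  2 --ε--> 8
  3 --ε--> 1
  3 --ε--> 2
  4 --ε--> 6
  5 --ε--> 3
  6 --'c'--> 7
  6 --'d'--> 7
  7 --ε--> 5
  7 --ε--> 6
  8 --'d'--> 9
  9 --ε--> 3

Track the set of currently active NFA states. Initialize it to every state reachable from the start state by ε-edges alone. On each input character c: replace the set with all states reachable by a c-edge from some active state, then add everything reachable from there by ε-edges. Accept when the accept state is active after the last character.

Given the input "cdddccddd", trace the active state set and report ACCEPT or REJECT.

Answer: ACCEPT

Derivation:
S₀ = ε-closure({0}) = {0,1,2,4,6,8}
'c' @ 1: {1,2,3,4,5,6,7,8}  [accepting]
'd' @ 2: {1,2,3,4,5,6,7,8,9}  [accepting]
'd' @ 3: {1,2,3,4,5,6,7,8,9}  [accepting]
'd' @ 4: {1,2,3,4,5,6,7,8,9}  [accepting]
'c' @ 5: {1,2,3,4,5,6,7,8}  [accepting]
'c' @ 6: {1,2,3,4,5,6,7,8}  [accepting]
'd' @ 7: {1,2,3,4,5,6,7,8,9}  [accepting]
'd' @ 8: {1,2,3,4,5,6,7,8,9}  [accepting]
'd' @ 9: {1,2,3,4,5,6,7,8,9}  [accepting]
final: {1,2,3,4,5,6,7,8,9}; accept 1 in set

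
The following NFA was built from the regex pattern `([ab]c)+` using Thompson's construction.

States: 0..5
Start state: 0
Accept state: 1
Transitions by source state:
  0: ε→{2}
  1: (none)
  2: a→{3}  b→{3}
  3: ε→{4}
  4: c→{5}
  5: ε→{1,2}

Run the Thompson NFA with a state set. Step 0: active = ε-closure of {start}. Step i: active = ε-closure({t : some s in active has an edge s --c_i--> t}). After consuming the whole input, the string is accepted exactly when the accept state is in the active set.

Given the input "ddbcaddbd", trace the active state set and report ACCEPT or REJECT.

S₀ = ε-closure({0}) = {0,2}
'd' @ 1: {}  — dead — no transitions
rest 'dbcaddbd' ignored (set empty)
after full input: {}  (accept=1 not in)

Answer: REJECT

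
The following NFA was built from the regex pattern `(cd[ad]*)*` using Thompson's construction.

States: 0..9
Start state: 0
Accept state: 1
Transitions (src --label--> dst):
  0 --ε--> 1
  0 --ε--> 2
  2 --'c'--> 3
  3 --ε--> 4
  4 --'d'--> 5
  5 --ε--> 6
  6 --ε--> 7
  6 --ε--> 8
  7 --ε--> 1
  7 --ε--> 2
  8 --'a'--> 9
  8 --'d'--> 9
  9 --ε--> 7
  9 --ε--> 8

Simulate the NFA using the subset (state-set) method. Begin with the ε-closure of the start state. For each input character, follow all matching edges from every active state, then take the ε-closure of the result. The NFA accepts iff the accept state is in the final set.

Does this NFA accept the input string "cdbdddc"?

initial (ε-close {0}): {0,1,2}
'c' @ 1: {3,4}
'd' @ 2: {1,2,5,6,7,8}  [accepting]
'b' @ 3: {}  — dead — no transitions
rest 'dddc' ignored (set empty)
after full input: {}  (accept=1 not in)

Answer: REJECT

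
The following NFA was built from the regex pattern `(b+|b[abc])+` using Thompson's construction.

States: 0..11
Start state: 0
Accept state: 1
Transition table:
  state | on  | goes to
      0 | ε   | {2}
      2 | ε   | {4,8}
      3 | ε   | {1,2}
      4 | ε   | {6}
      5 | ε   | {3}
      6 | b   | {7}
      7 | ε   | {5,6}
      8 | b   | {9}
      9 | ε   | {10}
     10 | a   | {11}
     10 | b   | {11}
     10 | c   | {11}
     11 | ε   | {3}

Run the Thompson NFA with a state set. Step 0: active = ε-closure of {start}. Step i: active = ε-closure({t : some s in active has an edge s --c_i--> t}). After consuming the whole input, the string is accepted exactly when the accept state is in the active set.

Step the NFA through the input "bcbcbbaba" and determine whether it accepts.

Answer: ACCEPT

Steps:
initial (ε-close {0}): {0,2,4,6,8}
'b' @ 1: {1,2,3,4,5,6,7,8,9,10}  (accept∈set)
'c' @ 2: {1,2,3,4,6,8,11}  (accept∈set)
'b' @ 3: {1,2,3,4,5,6,7,8,9,10}  (accept∈set)
'c' @ 4: {1,2,3,4,6,8,11}  (accept∈set)
'b' @ 5: {1,2,3,4,5,6,7,8,9,10}  (accept∈set)
'b' @ 6: {1,2,3,4,5,6,7,8,9,10,11}  (accept∈set)
'a' @ 7: {1,2,3,4,6,8,11}  (accept∈set)
'b' @ 8: {1,2,3,4,5,6,7,8,9,10}  (accept∈set)
'a' @ 9: {1,2,3,4,6,8,11}  (accept∈set)
after full input: {1,2,3,4,6,8,11}  (accept=1 in)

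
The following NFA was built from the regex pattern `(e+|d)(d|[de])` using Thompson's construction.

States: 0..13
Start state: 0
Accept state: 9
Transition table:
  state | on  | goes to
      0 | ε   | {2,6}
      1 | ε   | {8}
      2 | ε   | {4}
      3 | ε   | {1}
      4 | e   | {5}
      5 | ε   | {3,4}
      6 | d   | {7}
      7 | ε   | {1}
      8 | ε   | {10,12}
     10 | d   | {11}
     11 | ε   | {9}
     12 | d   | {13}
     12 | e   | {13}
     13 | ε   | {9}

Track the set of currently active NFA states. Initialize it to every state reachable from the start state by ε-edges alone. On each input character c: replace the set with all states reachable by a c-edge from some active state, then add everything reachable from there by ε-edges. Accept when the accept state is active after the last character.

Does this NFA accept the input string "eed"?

initial (ε-close {0}): {0,2,4,6}
'e' @ 1: {1,3,4,5,8,10,12}
'e' @ 2: {1,3,4,5,8,9,10,12,13}  (accept∈set)
'd' @ 3: {9,11,13}  (accept∈set)
end set {9,11,13} — state 9 in

Answer: ACCEPT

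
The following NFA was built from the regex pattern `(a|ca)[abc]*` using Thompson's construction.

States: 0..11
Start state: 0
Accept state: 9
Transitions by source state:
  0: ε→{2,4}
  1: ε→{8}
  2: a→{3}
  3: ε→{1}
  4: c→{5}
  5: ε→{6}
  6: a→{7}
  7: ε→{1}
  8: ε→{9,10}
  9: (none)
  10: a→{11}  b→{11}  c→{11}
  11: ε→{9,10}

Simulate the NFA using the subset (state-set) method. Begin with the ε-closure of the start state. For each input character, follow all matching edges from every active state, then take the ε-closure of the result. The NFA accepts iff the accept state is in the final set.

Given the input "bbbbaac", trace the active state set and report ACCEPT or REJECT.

start: ε-closure({0}) = {0,2,4}
'b' @ 1: {}  — dead — no transitions
rest 'bbbaac' ignored (set empty)
final: {}; accept 9 not in set

Answer: REJECT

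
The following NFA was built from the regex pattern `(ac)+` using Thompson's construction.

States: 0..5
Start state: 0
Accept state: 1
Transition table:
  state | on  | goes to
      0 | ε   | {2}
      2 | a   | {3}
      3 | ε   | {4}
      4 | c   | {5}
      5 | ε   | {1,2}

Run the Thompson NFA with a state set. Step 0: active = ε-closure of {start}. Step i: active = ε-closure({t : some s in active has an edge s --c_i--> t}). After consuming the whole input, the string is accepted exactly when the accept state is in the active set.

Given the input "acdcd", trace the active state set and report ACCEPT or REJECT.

Answer: REJECT

Derivation:
initial (ε-close {0}): {0,2}
'a' @ 1: {3,4}
'c' @ 2: {1,2,5}  [accepting]
'd' @ 3: {}  — no active states
rest 'cd' ignored (set empty)
end set {} — state 1 not in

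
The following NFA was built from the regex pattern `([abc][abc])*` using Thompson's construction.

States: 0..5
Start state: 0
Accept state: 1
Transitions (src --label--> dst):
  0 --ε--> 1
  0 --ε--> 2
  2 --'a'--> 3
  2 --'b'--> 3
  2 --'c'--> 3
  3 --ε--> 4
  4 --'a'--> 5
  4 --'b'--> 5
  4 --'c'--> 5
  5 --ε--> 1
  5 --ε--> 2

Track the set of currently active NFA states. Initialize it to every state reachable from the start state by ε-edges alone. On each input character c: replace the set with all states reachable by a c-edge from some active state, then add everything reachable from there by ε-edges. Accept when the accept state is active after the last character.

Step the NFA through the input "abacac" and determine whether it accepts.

S₀ = ε-closure({0}) = {0,1,2}
'a' @ 1: {3,4}
'b' @ 2: {1,2,5}  [accepting]
'a' @ 3: {3,4}
'c' @ 4: {1,2,5}  [accepting]
'a' @ 5: {3,4}
'c' @ 6: {1,2,5}  [accepting]
end set {1,2,5} — state 1 in

Answer: ACCEPT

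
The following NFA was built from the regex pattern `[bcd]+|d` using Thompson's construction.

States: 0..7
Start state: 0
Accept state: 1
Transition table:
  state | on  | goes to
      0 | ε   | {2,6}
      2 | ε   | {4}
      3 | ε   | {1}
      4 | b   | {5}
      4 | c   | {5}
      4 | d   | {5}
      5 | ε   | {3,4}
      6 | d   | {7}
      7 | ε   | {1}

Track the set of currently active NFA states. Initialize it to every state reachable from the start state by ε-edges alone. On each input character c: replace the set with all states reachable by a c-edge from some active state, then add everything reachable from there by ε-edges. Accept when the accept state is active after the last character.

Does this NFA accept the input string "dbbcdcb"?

Answer: ACCEPT

Steps:
start: ε-closure({0}) = {0,2,4,6}
'd' @ 1: {1,3,4,5,7}  ✓accept
'b' @ 2: {1,3,4,5}  ✓accept
'b' @ 3: {1,3,4,5}  ✓accept
'c' @ 4: {1,3,4,5}  ✓accept
'd' @ 5: {1,3,4,5}  ✓accept
'c' @ 6: {1,3,4,5}  ✓accept
'b' @ 7: {1,3,4,5}  ✓accept
after full input: {1,3,4,5}  (accept=1 in)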